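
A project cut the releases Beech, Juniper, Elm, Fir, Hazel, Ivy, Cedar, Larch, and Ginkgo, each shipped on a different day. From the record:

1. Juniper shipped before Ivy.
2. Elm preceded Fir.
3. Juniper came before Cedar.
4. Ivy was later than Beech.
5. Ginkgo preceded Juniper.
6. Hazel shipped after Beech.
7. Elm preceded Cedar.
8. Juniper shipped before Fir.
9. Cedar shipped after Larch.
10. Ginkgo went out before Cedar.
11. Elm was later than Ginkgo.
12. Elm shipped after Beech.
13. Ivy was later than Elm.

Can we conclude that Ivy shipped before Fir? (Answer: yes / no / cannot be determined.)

cannot be determined

No chain of stated constraints runs from Ivy to Fir, and none runs from Fir to Ivy either.
So the relative order of Ivy and Fir is not fixed by the given facts.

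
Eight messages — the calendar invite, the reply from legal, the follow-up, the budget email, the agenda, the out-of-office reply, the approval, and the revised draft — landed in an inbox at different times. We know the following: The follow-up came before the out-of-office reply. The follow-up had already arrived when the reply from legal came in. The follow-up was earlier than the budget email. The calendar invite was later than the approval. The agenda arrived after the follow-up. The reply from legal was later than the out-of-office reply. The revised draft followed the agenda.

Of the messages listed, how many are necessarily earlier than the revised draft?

Directly stated before the revised draft: the agenda.
The follow-up reaches the revised draft via the follow-up → the agenda → the revised draft.
That's the agenda and the follow-up — 2 in all.

2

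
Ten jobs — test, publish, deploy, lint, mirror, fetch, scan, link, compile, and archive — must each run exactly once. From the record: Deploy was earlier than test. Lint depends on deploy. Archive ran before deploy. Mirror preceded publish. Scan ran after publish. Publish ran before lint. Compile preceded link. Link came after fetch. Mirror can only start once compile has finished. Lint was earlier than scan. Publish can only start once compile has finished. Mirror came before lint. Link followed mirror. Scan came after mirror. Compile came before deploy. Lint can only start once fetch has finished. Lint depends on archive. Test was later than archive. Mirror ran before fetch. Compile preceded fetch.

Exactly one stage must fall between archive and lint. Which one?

deploy

Tracing the constraints gives archive → deploy → lint, so deploy sits after archive and before lint.
No other stage is forced both after archive and before lint.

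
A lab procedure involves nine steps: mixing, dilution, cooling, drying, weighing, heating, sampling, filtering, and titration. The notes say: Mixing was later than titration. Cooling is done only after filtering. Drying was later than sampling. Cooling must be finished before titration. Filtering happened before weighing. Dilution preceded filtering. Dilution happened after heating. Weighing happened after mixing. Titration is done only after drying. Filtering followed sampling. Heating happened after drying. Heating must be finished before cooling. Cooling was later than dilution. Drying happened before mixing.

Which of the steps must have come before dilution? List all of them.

Directly stated before dilution: heating.
Drying reaches dilution via drying → heating → dilution.
Sampling reaches dilution via sampling → drying → heating → dilution.

drying, heating, sampling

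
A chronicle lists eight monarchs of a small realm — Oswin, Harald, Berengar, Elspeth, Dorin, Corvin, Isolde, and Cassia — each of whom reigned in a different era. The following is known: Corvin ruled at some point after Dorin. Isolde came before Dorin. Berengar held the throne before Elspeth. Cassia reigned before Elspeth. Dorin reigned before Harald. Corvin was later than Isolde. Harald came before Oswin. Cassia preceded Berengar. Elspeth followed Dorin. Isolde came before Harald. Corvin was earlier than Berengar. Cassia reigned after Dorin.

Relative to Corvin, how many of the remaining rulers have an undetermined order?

3

Forced before Corvin: Dorin and Isolde; forced after Corvin: Berengar and Elspeth.
That leaves Cassia, Harald, and Oswin with no forced order relative to Corvin — 3.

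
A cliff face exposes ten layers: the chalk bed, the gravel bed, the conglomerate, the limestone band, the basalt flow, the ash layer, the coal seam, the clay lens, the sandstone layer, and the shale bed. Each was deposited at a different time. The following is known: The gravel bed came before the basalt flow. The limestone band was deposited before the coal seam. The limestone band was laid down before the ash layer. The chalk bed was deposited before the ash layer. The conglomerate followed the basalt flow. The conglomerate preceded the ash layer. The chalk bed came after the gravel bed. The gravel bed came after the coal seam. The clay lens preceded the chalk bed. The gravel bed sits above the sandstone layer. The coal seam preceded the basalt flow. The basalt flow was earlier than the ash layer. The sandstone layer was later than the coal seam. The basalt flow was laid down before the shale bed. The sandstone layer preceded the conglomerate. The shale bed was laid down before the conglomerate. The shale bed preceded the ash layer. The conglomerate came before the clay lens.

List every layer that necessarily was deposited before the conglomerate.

Directly stated before the conglomerate: the basalt flow, the sandstone layer, and the shale bed.
The coal seam reaches the conglomerate via the coal seam → the sandstone layer → the conglomerate.
The gravel bed reaches the conglomerate via the gravel bed → the basalt flow → the conglomerate.
The limestone band reaches the conglomerate via the limestone band → the coal seam → the sandstone layer → the conglomerate.
No chain forces the chalk bed (or any of the others) ahead of the conglomerate.

the basalt flow, the coal seam, the gravel bed, the limestone band, the sandstone layer, the shale bed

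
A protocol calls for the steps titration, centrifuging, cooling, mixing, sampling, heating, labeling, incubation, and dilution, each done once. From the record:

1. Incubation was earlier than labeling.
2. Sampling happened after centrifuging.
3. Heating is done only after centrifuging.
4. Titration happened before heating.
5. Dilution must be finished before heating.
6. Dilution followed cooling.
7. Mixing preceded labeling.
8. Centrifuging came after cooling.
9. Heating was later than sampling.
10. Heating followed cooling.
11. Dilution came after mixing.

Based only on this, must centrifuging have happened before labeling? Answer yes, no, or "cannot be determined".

cannot be determined

No chain of stated constraints runs from centrifuging to labeling, and none runs from labeling to centrifuging either.
So the relative order of centrifuging and labeling is not fixed by the given facts.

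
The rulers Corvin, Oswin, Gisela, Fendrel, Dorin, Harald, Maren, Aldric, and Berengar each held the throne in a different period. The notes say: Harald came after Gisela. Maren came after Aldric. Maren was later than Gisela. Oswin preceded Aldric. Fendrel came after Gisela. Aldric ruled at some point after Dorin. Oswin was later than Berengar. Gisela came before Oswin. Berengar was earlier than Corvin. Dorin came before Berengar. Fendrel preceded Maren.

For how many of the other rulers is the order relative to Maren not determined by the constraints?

Forced before Maren: Aldric, Berengar, Dorin, Fendrel, Gisela, and Oswin.
That leaves Corvin and Harald with no forced order relative to Maren — 2.

2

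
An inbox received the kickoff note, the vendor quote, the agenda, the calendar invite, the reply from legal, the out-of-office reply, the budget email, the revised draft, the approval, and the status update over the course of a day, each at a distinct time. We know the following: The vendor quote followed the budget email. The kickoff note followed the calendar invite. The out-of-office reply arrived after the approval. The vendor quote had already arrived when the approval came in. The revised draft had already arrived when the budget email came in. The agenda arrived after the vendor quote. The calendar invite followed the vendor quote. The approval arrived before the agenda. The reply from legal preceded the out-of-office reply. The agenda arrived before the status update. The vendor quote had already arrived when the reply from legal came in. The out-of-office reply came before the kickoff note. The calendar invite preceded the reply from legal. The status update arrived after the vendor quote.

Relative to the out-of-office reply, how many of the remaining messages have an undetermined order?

2

Forced before the out-of-office reply: the approval, the budget email, the calendar invite, the reply from legal, the revised draft, and the vendor quote; forced after the out-of-office reply: the kickoff note.
That leaves the agenda and the status update with no forced order relative to the out-of-office reply — 2.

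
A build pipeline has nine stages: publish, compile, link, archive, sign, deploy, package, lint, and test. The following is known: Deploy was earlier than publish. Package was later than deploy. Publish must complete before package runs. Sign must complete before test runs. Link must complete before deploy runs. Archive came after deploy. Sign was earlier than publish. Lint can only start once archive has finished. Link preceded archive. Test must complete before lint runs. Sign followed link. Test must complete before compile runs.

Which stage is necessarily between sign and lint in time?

Tracing the constraints gives sign → test → lint, so test sits after sign and before lint.
No other stage is forced both after sign and before lint.

test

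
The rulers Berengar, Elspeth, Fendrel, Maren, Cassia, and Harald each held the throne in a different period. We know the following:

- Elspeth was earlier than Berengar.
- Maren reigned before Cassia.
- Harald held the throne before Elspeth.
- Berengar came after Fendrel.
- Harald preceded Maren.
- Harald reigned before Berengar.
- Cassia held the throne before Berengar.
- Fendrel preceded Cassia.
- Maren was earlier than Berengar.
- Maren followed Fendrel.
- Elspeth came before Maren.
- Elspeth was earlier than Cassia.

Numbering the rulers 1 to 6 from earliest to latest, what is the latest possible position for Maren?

4

Maren must come before Berengar and Cassia — 2 rulers forced after them.
Everything else can be placed before Maren in some valid order, so Maren can sit as late as position 6 − 2 = 4.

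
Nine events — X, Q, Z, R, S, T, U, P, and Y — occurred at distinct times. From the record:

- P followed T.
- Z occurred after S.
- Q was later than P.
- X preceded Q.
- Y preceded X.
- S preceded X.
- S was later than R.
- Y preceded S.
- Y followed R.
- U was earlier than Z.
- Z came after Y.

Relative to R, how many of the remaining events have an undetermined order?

Forced after R: Q, S, X, Y, and Z.
That leaves P, T, and U with no forced order relative to R — 3.

3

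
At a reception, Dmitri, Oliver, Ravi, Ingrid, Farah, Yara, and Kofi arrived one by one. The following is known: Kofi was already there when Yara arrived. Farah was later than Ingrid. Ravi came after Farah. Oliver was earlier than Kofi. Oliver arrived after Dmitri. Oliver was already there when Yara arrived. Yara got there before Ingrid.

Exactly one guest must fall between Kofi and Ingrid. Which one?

Yara

Tracing the constraints gives Kofi → Yara → Ingrid, so Yara sits after Kofi and before Ingrid.
No other guest is forced both after Kofi and before Ingrid.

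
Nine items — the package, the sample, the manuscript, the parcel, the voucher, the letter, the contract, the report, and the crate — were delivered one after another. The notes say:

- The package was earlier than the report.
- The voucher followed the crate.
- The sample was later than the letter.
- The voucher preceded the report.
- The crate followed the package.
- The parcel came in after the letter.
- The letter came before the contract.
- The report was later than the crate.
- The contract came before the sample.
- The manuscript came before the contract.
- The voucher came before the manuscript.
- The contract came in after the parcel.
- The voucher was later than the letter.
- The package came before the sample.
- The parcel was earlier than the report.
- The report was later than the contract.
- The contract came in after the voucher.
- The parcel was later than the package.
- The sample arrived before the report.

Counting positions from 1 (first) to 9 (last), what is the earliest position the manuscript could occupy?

5

The crate, the letter, the package, and the voucher must all come before the manuscript — 4 forced predecessors.
Nothing else is forced ahead of the manuscript, so its earliest slot is position 4 + 1 = 5.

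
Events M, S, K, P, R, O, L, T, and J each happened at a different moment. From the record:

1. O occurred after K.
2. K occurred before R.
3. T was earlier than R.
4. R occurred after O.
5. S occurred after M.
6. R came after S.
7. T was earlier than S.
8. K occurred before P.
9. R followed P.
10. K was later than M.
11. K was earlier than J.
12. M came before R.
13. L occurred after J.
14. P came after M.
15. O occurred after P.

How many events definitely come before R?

6

Directly stated before R: K, M, O, P, S, and T.
No chain forces J (or any of the others) ahead of R.
That's K, M, O, P, S, and T — 6 in all.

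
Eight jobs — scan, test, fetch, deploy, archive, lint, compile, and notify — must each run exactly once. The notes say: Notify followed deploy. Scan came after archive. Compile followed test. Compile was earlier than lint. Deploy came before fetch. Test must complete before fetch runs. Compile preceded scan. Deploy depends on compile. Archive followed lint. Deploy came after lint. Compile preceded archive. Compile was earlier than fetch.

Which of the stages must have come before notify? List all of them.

compile, deploy, lint, test

Directly stated before notify: deploy.
Compile reaches notify via compile → deploy → notify.
Lint reaches notify via lint → deploy → notify.
Test reaches notify via test → compile → deploy → notify.
No chain forces fetch (or any of the others) ahead of notify.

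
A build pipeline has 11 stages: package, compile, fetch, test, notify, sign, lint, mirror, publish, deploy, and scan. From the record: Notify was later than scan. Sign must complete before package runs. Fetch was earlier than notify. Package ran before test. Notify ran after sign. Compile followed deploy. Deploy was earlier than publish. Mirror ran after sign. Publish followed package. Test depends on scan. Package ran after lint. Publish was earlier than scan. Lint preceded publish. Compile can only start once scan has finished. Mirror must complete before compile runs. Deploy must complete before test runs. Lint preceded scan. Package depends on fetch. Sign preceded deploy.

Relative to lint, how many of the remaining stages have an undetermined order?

4

Forced after lint: compile, notify, package, publish, scan, and test.
That leaves deploy, fetch, mirror, and sign with no forced order relative to lint — 4.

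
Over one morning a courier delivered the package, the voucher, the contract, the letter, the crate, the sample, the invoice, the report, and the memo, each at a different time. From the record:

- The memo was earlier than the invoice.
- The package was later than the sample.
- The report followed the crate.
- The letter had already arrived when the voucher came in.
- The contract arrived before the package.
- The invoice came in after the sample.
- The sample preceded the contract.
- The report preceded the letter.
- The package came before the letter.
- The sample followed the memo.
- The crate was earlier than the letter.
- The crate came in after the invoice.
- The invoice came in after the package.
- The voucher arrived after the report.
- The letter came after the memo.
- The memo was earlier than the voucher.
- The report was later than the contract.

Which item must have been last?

the voucher

Every other item has a chain of constraints placing it before the voucher, so the voucher is last.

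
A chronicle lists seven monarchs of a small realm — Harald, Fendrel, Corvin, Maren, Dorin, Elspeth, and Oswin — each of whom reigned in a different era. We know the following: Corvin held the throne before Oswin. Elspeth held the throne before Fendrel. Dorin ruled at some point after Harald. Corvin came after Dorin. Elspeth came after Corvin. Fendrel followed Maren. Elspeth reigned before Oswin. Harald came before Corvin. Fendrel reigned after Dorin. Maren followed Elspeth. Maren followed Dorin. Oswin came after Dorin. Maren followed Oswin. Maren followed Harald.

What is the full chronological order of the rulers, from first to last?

Harald, Dorin, Corvin, Elspeth, Oswin, Maren, Fendrel

The constraints fix every adjacent pair, so only one ordering works:
Harald → Dorin → Corvin → Elspeth → Oswin → Maren → Fendrel.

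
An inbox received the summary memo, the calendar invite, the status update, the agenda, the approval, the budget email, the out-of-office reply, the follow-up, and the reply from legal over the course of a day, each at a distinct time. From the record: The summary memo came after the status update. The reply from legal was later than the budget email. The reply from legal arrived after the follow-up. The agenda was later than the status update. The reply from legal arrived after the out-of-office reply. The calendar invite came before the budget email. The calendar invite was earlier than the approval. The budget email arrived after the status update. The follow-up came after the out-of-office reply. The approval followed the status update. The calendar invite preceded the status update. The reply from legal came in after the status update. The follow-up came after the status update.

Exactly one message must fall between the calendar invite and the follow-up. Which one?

the status update

Tracing the constraints gives the calendar invite → the status update → the follow-up, so the status update sits after the calendar invite and before the follow-up.
No other message is forced both after the calendar invite and before the follow-up.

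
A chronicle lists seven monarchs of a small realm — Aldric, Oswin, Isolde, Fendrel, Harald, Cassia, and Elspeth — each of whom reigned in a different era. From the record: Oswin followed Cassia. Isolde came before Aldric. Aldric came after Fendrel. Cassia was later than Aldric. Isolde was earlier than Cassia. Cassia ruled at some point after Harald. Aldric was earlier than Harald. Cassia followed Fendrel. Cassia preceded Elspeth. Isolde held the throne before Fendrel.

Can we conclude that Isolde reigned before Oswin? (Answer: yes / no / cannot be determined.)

yes

Chain the constraints: Isolde → Cassia → Oswin. Each link is directly stated, so Isolde comes before Oswin.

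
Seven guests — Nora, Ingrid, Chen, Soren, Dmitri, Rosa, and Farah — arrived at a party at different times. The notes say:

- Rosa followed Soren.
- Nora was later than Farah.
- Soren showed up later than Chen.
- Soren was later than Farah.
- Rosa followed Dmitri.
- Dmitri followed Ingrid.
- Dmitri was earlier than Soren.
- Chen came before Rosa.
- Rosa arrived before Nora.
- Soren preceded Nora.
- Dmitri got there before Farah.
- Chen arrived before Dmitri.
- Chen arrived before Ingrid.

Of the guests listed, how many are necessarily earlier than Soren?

4

Directly stated before Soren: Chen, Dmitri, and Farah.
Ingrid reaches Soren via Ingrid → Dmitri → Soren.
No chain forces Nora (or any of the others) ahead of Soren.
That's Chen, Dmitri, Farah, and Ingrid — 4 in all.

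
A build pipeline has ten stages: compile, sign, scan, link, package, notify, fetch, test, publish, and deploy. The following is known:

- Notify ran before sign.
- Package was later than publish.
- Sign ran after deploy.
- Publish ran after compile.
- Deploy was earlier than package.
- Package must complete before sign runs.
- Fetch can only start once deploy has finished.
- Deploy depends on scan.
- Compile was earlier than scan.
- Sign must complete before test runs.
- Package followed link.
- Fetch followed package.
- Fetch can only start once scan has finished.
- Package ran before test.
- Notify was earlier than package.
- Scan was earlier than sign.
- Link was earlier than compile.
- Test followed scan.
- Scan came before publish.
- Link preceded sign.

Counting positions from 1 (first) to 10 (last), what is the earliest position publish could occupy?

Compile, link, and scan must all come before publish — 3 forced predecessors.
Nothing else is forced ahead of publish, so its earliest slot is position 3 + 1 = 4.

4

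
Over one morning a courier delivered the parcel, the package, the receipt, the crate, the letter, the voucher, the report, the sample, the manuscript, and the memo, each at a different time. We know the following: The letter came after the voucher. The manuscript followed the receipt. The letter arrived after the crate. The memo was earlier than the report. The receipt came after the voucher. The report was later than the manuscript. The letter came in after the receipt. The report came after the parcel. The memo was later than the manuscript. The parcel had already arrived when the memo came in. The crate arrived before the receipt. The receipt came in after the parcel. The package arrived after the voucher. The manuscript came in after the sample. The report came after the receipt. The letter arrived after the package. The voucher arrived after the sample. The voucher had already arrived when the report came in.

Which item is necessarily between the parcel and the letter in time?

the receipt

Tracing the constraints gives the parcel → the receipt → the letter, so the receipt sits after the parcel and before the letter.
No other item is forced both after the parcel and before the letter.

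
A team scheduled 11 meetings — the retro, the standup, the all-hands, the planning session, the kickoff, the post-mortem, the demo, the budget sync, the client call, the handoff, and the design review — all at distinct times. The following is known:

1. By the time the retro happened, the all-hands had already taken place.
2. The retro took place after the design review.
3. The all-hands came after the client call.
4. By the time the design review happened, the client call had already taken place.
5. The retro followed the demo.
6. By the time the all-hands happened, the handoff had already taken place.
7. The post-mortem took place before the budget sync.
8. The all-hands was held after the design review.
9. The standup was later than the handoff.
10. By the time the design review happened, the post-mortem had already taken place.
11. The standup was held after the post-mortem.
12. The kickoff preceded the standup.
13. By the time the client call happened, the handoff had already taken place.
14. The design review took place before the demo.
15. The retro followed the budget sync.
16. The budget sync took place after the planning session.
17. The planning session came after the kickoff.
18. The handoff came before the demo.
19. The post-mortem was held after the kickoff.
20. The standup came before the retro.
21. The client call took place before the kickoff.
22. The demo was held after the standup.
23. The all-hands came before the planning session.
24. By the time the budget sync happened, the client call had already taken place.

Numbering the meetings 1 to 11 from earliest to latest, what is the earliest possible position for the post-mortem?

The client call, the handoff, and the kickoff must all come before the post-mortem — 3 forced predecessors.
Nothing else is forced ahead of the post-mortem, so its earliest slot is position 3 + 1 = 4.

4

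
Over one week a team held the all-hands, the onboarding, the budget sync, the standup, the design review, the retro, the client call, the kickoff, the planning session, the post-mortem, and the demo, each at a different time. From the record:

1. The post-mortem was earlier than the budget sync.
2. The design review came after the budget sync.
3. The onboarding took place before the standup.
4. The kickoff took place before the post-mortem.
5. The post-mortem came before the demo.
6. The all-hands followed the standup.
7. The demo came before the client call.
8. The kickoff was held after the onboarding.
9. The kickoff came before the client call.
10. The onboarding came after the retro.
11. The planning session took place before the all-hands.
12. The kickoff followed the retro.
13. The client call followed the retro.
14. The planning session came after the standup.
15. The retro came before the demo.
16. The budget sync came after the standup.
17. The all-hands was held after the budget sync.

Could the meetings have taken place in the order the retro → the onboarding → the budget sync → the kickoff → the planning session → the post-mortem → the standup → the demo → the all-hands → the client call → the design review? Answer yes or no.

The constraints require the standup before the budget sync, but in the proposed sequence the budget sync appears ahead of the standup. That one violation is enough.

no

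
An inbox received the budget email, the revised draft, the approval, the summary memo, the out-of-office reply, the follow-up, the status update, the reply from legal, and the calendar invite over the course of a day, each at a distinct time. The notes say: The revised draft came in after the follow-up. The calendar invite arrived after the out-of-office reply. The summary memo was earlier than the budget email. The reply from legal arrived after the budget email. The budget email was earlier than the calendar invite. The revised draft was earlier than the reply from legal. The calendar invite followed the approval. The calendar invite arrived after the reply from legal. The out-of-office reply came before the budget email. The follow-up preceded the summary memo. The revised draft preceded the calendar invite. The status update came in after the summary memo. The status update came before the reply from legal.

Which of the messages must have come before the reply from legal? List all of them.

Directly stated before the reply from legal: the budget email, the revised draft, and the status update.
The follow-up reaches the reply from legal via the follow-up → the revised draft → the reply from legal.
The out-of-office reply reaches the reply from legal via the out-of-office reply → the budget email → the reply from legal.
The summary memo reaches the reply from legal via the summary memo → the status update → the reply from legal.

the budget email, the follow-up, the out-of-office reply, the revised draft, the status update, the summary memo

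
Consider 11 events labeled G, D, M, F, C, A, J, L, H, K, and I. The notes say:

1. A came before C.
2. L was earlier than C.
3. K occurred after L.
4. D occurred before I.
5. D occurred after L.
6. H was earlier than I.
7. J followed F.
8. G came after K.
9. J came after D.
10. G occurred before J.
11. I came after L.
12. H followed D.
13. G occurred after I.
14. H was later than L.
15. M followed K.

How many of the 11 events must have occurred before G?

5

Directly stated before G: I and K.
D reaches G via D → I → G.
H reaches G via H → I → G.
L reaches G via L → K → G.
No chain forces M (or any of the others) ahead of G.
That's D, H, I, K, and L — 5 in all.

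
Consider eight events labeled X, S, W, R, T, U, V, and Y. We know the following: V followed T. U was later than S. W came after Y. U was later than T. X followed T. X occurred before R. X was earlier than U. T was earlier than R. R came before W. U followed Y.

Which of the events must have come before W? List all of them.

Directly stated before W: R and Y.
T reaches W via T → R → W.
X reaches W via X → R → W.
No chain forces S (or any of the others) ahead of W.

R, T, X, Y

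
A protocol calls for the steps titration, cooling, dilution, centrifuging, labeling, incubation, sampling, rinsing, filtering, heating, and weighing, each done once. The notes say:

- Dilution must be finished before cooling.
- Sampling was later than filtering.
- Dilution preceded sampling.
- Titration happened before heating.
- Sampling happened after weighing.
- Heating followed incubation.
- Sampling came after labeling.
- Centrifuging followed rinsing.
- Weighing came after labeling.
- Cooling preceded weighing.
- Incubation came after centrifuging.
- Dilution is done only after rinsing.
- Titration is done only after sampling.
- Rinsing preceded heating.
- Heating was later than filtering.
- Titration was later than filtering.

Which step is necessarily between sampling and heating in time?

titration

Tracing the constraints gives sampling → titration → heating, so titration sits after sampling and before heating.
No other step is forced both after sampling and before heating.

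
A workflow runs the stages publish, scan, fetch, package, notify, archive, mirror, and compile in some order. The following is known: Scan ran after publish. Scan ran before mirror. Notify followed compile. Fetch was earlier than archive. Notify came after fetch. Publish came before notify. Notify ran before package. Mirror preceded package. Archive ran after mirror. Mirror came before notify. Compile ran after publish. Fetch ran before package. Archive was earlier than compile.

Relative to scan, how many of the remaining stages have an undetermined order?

1

Forced before scan: publish; forced after scan: archive, compile, mirror, notify, and package.
That leaves fetch with no forced order relative to scan — 1.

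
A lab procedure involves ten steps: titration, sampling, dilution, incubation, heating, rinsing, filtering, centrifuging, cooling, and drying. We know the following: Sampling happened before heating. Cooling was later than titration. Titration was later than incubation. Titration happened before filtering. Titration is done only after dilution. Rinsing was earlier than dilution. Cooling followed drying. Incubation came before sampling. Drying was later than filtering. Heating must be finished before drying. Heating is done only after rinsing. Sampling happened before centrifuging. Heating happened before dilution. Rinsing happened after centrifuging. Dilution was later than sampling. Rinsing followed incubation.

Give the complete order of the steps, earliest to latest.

The constraints fix every adjacent pair, so only one ordering works:
incubation → sampling → centrifuging → rinsing → heating → dilution → titration → filtering → drying → cooling.

incubation, sampling, centrifuging, rinsing, heating, dilution, titration, filtering, drying, cooling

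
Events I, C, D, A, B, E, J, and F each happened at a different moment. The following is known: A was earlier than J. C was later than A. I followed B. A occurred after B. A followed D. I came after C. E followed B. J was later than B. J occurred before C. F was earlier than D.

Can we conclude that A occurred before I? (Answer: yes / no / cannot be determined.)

Chain the constraints: A → C → I. Each link is directly stated, so A comes before I.

yes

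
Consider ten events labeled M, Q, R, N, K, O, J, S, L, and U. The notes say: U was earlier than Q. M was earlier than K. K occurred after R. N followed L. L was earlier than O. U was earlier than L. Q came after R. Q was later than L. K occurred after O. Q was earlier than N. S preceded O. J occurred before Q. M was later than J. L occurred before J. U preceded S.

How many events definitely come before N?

5

Directly stated before N: L and Q.
J reaches N via J → Q → N.
R reaches N via R → Q → N.
U reaches N via U → Q → N.
No chain forces M (or any of the others) ahead of N.
That's J, L, Q, R, and U — 5 in all.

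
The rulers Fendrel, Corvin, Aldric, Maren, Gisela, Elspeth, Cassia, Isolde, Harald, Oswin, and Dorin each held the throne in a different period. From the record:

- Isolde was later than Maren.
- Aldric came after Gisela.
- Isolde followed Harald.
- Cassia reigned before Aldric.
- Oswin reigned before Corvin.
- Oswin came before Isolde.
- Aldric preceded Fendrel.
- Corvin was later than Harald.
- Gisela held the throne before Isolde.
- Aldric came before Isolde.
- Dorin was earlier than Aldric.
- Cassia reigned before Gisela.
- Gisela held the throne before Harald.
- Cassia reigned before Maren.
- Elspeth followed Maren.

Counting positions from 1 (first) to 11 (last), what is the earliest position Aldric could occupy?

4

Cassia, Dorin, and Gisela must all come before Aldric — 3 forced predecessors.
Nothing else is forced ahead of Aldric, so their earliest slot is position 3 + 1 = 4.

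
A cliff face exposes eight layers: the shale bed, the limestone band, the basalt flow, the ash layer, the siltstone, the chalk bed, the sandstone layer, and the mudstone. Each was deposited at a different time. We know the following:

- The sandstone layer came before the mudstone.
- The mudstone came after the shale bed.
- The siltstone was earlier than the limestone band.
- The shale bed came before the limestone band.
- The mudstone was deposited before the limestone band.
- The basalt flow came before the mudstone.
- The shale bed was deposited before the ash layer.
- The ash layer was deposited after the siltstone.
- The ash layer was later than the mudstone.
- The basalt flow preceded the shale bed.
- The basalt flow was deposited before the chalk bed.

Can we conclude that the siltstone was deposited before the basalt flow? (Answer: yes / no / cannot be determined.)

cannot be determined

No chain of stated constraints runs from the siltstone to the basalt flow, and none runs from the basalt flow to the siltstone either.
So the relative order of the siltstone and the basalt flow is not fixed by the given facts.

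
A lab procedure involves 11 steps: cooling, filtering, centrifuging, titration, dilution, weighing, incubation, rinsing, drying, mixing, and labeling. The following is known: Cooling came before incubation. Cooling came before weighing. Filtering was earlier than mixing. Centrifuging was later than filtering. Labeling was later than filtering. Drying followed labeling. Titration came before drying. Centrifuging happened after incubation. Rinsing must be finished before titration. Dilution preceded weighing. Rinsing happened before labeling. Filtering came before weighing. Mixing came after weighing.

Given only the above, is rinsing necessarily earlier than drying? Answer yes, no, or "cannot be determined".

Chain the constraints: rinsing → titration → drying. Each link is directly stated, so rinsing comes before drying.

yes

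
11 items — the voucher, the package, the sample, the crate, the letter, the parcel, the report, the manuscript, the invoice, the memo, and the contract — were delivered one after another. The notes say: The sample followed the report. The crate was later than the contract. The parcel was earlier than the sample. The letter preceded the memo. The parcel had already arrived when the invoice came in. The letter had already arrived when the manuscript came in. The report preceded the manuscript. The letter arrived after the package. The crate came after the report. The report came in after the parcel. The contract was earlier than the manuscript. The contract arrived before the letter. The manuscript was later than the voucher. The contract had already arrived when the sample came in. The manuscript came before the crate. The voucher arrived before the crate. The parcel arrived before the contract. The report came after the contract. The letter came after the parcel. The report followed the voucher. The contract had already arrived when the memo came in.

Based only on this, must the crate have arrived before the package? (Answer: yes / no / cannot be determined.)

no

Tracing the constraints gives the package → the letter → the manuscript → the crate, so the package must come before the crate.
That means the crate cannot be before the package.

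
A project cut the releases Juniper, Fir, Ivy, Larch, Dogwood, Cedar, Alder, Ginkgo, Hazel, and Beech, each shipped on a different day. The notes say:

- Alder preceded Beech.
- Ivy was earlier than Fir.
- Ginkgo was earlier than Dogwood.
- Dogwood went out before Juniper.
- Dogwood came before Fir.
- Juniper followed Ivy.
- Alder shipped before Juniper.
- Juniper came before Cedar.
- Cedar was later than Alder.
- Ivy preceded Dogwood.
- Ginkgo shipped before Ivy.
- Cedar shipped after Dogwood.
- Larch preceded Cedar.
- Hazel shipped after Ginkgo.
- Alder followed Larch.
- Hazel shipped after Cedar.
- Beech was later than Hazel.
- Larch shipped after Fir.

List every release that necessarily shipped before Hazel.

Directly stated before Hazel: Cedar and Ginkgo.
Alder reaches Hazel via Alder → Cedar → Hazel.
Dogwood reaches Hazel via Dogwood → Cedar → Hazel.
Fir reaches Hazel via Fir → Larch → Cedar → Hazel.
Likewise Ivy, Juniper, and Larch each reach Hazel by chaining the stated constraints.
No chain forces Beech ahead of Hazel.

Alder, Cedar, Dogwood, Fir, Ginkgo, Ivy, Juniper, Larch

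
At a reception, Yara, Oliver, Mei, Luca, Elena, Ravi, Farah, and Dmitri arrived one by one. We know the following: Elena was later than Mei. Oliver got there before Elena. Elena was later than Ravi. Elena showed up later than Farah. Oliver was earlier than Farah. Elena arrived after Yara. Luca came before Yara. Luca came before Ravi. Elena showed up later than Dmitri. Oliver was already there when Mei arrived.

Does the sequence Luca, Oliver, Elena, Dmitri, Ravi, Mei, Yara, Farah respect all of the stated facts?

no

The constraints require Ravi before Elena, but in the proposed sequence Elena appears ahead of Ravi. That one violation is enough.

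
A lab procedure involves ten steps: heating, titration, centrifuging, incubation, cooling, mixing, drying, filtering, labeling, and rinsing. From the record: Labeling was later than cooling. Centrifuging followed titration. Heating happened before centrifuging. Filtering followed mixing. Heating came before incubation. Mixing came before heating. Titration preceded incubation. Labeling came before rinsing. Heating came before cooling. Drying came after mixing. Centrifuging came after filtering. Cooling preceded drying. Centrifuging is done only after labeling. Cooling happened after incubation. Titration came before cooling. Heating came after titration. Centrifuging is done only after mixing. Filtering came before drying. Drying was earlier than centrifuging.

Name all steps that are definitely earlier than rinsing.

cooling, heating, incubation, labeling, mixing, titration

Directly stated before rinsing: labeling.
Cooling reaches rinsing via cooling → labeling → rinsing.
Heating reaches rinsing via heating → cooling → labeling → rinsing.
Incubation reaches rinsing via incubation → cooling → labeling → rinsing.
Likewise mixing and titration each reach rinsing by chaining the stated constraints.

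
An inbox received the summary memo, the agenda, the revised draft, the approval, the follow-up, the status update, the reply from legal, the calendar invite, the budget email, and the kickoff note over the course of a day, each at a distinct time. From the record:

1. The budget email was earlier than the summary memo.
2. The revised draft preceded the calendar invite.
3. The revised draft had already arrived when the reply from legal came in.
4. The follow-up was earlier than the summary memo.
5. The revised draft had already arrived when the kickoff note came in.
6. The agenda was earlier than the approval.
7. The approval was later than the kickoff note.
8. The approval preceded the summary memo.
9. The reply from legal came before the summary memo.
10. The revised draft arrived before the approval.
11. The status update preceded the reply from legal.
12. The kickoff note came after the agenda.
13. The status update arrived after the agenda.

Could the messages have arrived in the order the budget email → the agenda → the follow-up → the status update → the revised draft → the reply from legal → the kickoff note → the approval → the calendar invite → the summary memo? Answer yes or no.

yes

Check each stated constraint against the proposed order — e.g. the follow-up is ahead of the summary memo; the budget email is ahead of the summary memo. Every pair is in the required order; nothing is violated.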